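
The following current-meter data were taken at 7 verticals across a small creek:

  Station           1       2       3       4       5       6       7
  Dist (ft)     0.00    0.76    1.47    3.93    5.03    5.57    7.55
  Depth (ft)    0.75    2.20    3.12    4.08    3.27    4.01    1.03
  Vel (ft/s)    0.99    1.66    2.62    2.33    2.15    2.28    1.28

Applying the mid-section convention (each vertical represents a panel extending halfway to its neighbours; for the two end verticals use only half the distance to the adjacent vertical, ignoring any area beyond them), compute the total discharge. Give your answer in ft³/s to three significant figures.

w_1 = (0.76 − 0.00)/2 = 0.38 ft; q_1 = 0.99 × 0.75 × 0.38 = 0.2822 ft³/s
w_2 = (1.47 − 0.00)/2 = 0.735 ft; q_2 = 1.66 × 2.20 × 0.735 = 2.684 ft³/s
w_3 = (3.93 − 0.76)/2 = 1.585 ft; q_3 = 2.62 × 3.12 × 1.585 = 12.96 ft³/s
w_4 = (5.03 − 1.47)/2 = 1.78 ft; q_4 = 2.33 × 4.08 × 1.78 = 16.92 ft³/s
w_5 = (5.57 − 3.93)/2 = 0.82 ft; q_5 = 2.15 × 3.27 × 0.82 = 5.765 ft³/s
w_6 = (7.55 − 5.03)/2 = 1.26 ft; q_6 = 2.28 × 4.01 × 1.26 = 11.52 ft³/s
w_7 = (7.55 − 5.57)/2 = 0.99 ft; q_7 = 1.28 × 1.03 × 0.99 = 1.305 ft³/s
Q = Σ qᵢ = 51.43 ft³/s

51.4 ft³/s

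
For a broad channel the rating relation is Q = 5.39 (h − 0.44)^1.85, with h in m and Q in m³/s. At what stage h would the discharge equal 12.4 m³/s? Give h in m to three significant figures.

2.01 m

h − h₀ = (Q/C)^(1/b) = (12.4/5.39)^(1/1.85) = 1.569 m
h = 0.44 + 1.569 = 2.009 m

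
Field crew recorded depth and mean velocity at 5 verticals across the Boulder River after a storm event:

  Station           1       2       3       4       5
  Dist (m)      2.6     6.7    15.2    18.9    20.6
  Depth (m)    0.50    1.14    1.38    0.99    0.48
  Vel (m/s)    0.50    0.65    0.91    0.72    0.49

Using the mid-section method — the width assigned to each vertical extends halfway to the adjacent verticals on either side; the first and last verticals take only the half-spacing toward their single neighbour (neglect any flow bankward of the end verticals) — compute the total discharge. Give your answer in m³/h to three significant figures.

53900 m³/h

w_1 = (6.7 − 2.6)/2 = 2.05 m; q_1 = 0.50 × 0.50 × 2.05 = 0.5125 m³/s
w_2 = (15.2 − 2.6)/2 = 6.3 m; q_2 = 0.65 × 1.14 × 6.3 = 4.668 m³/s
w_3 = (18.9 − 6.7)/2 = 6.1 m; q_3 = 0.91 × 1.38 × 6.1 = 7.660 m³/s
w_4 = (20.6 − 15.2)/2 = 2.7 m; q_4 = 0.72 × 0.99 × 2.7 = 1.925 m³/s
w_5 = (20.6 − 18.9)/2 = 0.85 m; q_5 = 0.49 × 0.48 × 0.85 = 0.1999 m³/s
Q = Σ qᵢ = 14.97 m³/s
= 14.97 × 3600 = 53880 m³/h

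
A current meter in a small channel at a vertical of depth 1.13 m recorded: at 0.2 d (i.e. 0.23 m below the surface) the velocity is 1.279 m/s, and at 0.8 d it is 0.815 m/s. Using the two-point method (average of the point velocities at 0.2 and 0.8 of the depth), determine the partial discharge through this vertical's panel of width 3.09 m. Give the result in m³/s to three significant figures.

3.66 m³/s

v̄ = (1.279 + 0.815) / 2 = 1.047 m/s
q = v̄ × d × w = 1.047 × 1.13 × 3.09 = 3.656 m³/s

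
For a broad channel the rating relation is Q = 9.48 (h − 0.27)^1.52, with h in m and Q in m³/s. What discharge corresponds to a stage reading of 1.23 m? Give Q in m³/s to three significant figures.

Q = 9.48 × (1.23 − 0.27)^1.52 = 9.48 × 0.96^1.52 = 8.910 m³/s

8.91 m³/s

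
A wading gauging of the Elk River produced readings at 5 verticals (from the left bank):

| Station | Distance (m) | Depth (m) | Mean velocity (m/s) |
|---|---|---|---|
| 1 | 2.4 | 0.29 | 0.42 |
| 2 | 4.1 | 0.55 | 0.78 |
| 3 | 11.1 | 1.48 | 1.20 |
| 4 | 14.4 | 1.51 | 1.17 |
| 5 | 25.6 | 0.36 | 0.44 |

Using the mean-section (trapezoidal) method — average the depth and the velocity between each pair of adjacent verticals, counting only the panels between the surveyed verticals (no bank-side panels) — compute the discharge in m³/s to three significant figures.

21.7 m³/s

Panel 1-2: Δb = 1.7 m, d̄ = (0.29+0.55)/2 = 0.42, v̄ = (0.42+0.78)/2 = 0.6 → q = 1.7×0.42×0.6 = 0.4284 m³/s
Panel 2-3: Δb = 7 m, d̄ = (0.55+1.48)/2 = 1.015, v̄ = (0.78+1.20)/2 = 0.99 → q = 7×1.015×0.99 = 7.034 m³/s
Panel 3-4: Δb = 3.3 m, d̄ = (1.48+1.51)/2 = 1.495, v̄ = (1.20+1.17)/2 = 1.185 → q = 3.3×1.495×1.185 = 5.846 m³/s
Panel 4-5: Δb = 11.2 m, d̄ = (1.51+0.36)/2 = 0.935, v̄ = (1.17+0.44)/2 = 0.805 → q = 11.2×0.935×0.805 = 8.430 m³/s
Q = Σ q = 21.74 m³/s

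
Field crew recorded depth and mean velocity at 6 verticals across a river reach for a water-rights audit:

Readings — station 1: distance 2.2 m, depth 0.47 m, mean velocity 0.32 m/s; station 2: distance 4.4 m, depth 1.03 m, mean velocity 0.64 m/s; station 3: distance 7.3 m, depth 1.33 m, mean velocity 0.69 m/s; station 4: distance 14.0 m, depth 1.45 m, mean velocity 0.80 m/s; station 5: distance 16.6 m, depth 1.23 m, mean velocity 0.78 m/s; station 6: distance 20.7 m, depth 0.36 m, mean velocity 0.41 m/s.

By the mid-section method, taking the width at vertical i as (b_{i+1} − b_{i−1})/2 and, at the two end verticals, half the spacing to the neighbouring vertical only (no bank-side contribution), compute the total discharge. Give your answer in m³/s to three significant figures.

w_1 = (4.4 − 2.2)/2 = 1.1 m; q_1 = 0.32 × 0.47 × 1.1 = 0.1654 m³/s
w_2 = (7.3 − 2.2)/2 = 2.55 m; q_2 = 0.64 × 1.03 × 2.55 = 1.681 m³/s
w_3 = (14.0 − 4.4)/2 = 4.8 m; q_3 = 0.69 × 1.33 × 4.8 = 4.405 m³/s
w_4 = (16.6 − 7.3)/2 = 4.65 m; q_4 = 0.80 × 1.45 × 4.65 = 5.394 m³/s
w_5 = (20.7 − 14.0)/2 = 3.35 m; q_5 = 0.78 × 1.23 × 3.35 = 3.214 m³/s
w_6 = (20.7 − 16.6)/2 = 2.05 m; q_6 = 0.41 × 0.36 × 2.05 = 0.3026 m³/s
Q = Σ qᵢ = 15.16 m³/s

15.2 m³/s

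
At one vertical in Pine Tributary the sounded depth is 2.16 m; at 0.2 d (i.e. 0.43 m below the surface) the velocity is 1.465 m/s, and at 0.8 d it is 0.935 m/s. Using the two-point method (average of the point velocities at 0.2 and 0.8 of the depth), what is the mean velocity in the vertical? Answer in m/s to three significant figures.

1.20 m/s

v̄ = (1.465 + 0.935) / 2 = 1.200 m/s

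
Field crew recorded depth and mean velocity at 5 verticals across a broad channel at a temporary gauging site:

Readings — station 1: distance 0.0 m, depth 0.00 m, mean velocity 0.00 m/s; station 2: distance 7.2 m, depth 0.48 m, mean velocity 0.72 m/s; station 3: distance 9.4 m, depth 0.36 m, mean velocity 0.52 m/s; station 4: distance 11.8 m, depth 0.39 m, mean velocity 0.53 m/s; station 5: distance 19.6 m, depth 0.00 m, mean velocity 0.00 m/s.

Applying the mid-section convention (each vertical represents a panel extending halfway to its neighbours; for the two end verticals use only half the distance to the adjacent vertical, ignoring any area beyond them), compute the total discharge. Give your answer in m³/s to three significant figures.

3.11 m³/s

w_2 = (9.4 − 0.0)/2 = 4.7 m; q_2 = 0.72 × 0.48 × 4.7 = 1.624 m³/s
w_3 = (11.8 − 7.2)/2 = 2.3 m; q_3 = 0.52 × 0.36 × 2.3 = 0.4306 m³/s
w_4 = (19.6 − 9.4)/2 = 5.1 m; q_4 = 0.53 × 0.39 × 5.1 = 1.054 m³/s
Stations 1, 5 contribute zero (depth or velocity is 0).
Q = Σ qᵢ = 3.109 m³/s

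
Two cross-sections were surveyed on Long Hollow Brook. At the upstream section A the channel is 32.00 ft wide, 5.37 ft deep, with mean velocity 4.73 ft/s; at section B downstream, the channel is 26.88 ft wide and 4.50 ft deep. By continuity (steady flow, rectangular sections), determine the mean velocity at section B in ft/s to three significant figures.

Q = A₁V₁ = (32.00×5.37) × 4.73 = 812.8 ft³/s
A₂ = 26.88 × 4.50 = 121.0 ft²
V₂ = Q/A₂ = 812.8/121.0 = 6.720 ft/s

6.72 ft/s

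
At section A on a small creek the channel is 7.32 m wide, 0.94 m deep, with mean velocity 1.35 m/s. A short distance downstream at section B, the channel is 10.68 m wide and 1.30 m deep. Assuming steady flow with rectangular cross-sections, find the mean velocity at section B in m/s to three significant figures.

Q = A₁V₁ = (7.32×0.94) × 1.35 = 9.289 m³/s
A₂ = 10.68 × 1.30 = 13.88 m²
V₂ = Q/A₂ = 9.289/13.88 = 0.6690 m/s

0.669 m/s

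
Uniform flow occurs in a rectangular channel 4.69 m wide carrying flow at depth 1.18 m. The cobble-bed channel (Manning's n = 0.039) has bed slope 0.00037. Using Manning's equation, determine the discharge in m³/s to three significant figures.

A = b·y = 4.69 × 1.18 = 5.534 m²
P = b + 2y = 4.69 + 2×1.18 = 7.050 m
R = A/P = 5.534/7.050 = 0.7850 m
Q = (1/n)·A·R^(2/3)·S^(1/2) = (1/0.039) × 5.534 × 0.7850^(2/3) × 0.00037^(1/2) = 2.323 m³/s

2.32 m³/s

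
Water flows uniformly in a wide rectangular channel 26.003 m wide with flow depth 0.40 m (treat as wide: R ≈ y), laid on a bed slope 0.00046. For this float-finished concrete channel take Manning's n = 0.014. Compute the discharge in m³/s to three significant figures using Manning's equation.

A = b·y = 26.003 × 0.40 = 10.40 m²
Wide channel: R ≈ y = 0.40 m
Q = (1/n)·A·R^(2/3)·S^(1/2) = (1/0.014) × 10.40 × 0.4000^(2/3) × 0.00046^(1/2) = 8.650 m³/s

8.65 m³/s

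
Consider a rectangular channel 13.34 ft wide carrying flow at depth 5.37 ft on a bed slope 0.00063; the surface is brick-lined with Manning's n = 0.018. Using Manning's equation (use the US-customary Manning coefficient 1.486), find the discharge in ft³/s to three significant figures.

A = b·y = 13.34 × 5.37 = 71.64 ft²
P = b + 2y = 13.34 + 2×5.37 = 24.08 ft
R = A/P = 71.64/24.08 = 2.975 ft
Q = (1.486/n)·A·R^(2/3)·S^(1/2) = (1.486/0.018) × 71.64 × 2.975^(2/3) × 0.00063^(1/2) = 307.0 ft³/s

307 ft³/s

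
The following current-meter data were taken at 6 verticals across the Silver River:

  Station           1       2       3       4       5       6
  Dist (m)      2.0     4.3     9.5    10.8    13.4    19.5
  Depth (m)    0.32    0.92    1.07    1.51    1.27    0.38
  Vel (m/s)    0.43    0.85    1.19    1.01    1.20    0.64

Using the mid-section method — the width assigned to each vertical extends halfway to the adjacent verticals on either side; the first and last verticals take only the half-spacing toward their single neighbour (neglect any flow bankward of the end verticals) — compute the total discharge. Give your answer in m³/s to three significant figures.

17.6 m³/s

w_1 = (4.3 − 2.0)/2 = 1.15 m; q_1 = 0.43 × 0.32 × 1.15 = 0.1582 m³/s
w_2 = (9.5 − 2.0)/2 = 3.75 m; q_2 = 0.85 × 0.92 × 3.75 = 2.933 m³/s
w_3 = (10.8 − 4.3)/2 = 3.25 m; q_3 = 1.19 × 1.07 × 3.25 = 4.138 m³/s
w_4 = (13.4 − 9.5)/2 = 1.95 m; q_4 = 1.01 × 1.51 × 1.95 = 2.974 m³/s
w_5 = (19.5 − 10.8)/2 = 4.35 m; q_5 = 1.20 × 1.27 × 4.35 = 6.629 m³/s
w_6 = (19.5 − 13.4)/2 = 3.05 m; q_6 = 0.64 × 0.38 × 3.05 = 0.7418 m³/s
Q = Σ qᵢ = 17.57 m³/s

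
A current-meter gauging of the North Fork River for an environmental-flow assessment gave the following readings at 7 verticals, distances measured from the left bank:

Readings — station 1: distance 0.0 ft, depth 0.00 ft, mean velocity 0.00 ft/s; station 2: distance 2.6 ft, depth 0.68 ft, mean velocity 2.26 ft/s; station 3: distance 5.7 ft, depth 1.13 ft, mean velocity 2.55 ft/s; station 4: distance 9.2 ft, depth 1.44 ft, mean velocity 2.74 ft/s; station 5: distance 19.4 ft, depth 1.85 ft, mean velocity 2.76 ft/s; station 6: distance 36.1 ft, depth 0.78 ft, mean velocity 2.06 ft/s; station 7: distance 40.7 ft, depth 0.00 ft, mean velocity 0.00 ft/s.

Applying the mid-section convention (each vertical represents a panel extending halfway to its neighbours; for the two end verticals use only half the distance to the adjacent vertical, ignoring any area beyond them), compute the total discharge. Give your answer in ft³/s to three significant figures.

127 ft³/s

w_2 = (5.7 − 0.0)/2 = 2.85 ft; q_2 = 2.26 × 0.68 × 2.85 = 4.380 ft³/s
w_3 = (9.2 − 2.6)/2 = 3.3 ft; q_3 = 2.55 × 1.13 × 3.3 = 9.509 ft³/s
w_4 = (19.4 − 5.7)/2 = 6.85 ft; q_4 = 2.74 × 1.44 × 6.85 = 27.03 ft³/s
w_5 = (36.1 − 9.2)/2 = 13.45 ft; q_5 = 2.76 × 1.85 × 13.45 = 68.68 ft³/s
w_6 = (40.7 − 19.4)/2 = 10.65 ft; q_6 = 2.06 × 0.78 × 10.65 = 17.11 ft³/s
Stations 1, 7 contribute zero (depth or velocity is 0).
Q = Σ qᵢ = 126.7 ft³/s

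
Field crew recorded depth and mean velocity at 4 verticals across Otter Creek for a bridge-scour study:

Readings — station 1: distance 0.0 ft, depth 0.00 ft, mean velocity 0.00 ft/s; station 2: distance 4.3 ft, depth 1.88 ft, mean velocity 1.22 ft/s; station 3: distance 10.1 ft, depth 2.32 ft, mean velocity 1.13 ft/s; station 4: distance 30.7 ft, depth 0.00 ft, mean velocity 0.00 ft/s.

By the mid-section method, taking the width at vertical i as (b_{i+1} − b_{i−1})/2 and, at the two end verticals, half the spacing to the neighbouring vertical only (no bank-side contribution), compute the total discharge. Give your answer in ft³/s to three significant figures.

w_2 = (10.1 − 0.0)/2 = 5.05 ft; q_2 = 1.22 × 1.88 × 5.05 = 11.58 ft³/s
w_3 = (30.7 − 4.3)/2 = 13.2 ft; q_3 = 1.13 × 2.32 × 13.2 = 34.61 ft³/s
Stations 1, 4 contribute zero (depth or velocity is 0).
Q = Σ qᵢ = 46.19 ft³/s

46.2 ft³/s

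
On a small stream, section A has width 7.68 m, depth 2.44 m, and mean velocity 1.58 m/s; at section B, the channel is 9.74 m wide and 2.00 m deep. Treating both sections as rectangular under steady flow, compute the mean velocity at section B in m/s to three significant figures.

1.52 m/s

Q = A₁V₁ = (7.68×2.44) × 1.58 = 29.61 m³/s
A₂ = 9.74 × 2.00 = 19.48 m²
V₂ = Q/A₂ = 29.61/19.48 = 1.520 m/s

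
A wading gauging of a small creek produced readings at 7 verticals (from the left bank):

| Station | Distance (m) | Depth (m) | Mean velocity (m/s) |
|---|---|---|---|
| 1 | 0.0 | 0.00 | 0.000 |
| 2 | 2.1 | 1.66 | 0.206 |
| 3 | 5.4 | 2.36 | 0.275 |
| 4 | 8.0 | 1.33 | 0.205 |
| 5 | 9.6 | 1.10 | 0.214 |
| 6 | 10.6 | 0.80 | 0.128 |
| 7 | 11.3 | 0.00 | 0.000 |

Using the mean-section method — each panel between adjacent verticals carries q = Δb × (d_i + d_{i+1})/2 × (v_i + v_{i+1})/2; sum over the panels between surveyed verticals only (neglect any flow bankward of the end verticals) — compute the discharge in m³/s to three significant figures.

Panel 1-2: Δb = 2.1 m, d̄ = (0.00+1.66)/2 = 0.83, v̄ = (0.000+0.206)/2 = 0.103 → q = 2.1×0.83×0.103 = 0.1795 m³/s
Panel 2-3: Δb = 3.3 m, d̄ = (1.66+2.36)/2 = 2.01, v̄ = (0.206+0.275)/2 = 0.2405 → q = 3.3×2.01×0.2405 = 1.595 m³/s
Panel 3-4: Δb = 2.6 m, d̄ = (2.36+1.33)/2 = 1.845, v̄ = (0.275+0.205)/2 = 0.24 → q = 2.6×1.845×0.24 = 1.151 m³/s
Panel 4-5: Δb = 1.6 m, d̄ = (1.33+1.10)/2 = 1.215, v̄ = (0.205+0.214)/2 = 0.2095 → q = 1.6×1.215×0.2095 = 0.4073 m³/s
Panel 5-6: Δb = 1 m, d̄ = (1.10+0.80)/2 = 0.95, v̄ = (0.214+0.128)/2 = 0.171 → q = 1×0.95×0.171 = 0.1625 m³/s
Panel 6-7: Δb = 0.7 m, d̄ = (0.80+0.00)/2 = 0.4, v̄ = (0.128+0.000)/2 = 0.064 → q = 0.7×0.4×0.064 = 0.01792 m³/s
Q = Σ q = 3.514 m³/s

3.51 m³/s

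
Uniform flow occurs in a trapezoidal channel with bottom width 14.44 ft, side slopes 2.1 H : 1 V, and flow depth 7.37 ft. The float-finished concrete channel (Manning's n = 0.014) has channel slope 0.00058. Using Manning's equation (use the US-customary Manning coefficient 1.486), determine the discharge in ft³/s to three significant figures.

A = (b + z·y)·y = (14.44 + 2.1×7.37)×7.37 = 220.5 ft²
P = b + 2y√(1+z²) = 14.44 + 2×7.37×√(1+2.1²) = 48.72 ft
R = A/P = 220.5/48.72 = 4.525 ft
Q = (1.486/n)·A·R^(2/3)·S^(1/2) = (1.486/0.014) × 220.5 × 4.525^(2/3) × 0.00058^(1/2) = 1542 ft³/s

1540 ft³/s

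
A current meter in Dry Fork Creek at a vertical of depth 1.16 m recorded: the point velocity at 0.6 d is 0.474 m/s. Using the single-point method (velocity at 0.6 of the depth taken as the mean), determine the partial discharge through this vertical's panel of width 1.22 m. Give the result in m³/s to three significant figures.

v̄ = v₀.₆ = 0.474 m/s
q = v̄ × d × w = 0.4740 × 1.16 × 1.22 = 0.6708 m³/s

0.671 m³/s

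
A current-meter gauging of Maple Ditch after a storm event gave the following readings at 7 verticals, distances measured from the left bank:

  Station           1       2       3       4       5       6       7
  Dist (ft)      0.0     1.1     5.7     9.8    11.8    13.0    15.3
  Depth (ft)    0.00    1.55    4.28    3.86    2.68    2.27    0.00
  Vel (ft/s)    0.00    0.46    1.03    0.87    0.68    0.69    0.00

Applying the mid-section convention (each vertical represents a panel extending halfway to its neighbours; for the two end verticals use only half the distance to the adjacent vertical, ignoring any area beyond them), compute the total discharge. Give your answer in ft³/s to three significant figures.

w_2 = (5.7 − 0.0)/2 = 2.85 ft; q_2 = 0.46 × 1.55 × 2.85 = 2.032 ft³/s
w_3 = (9.8 − 1.1)/2 = 4.35 ft; q_3 = 1.03 × 4.28 × 4.35 = 19.18 ft³/s
w_4 = (11.8 − 5.7)/2 = 3.05 ft; q_4 = 0.87 × 3.86 × 3.05 = 10.24 ft³/s
w_5 = (13.0 − 9.8)/2 = 1.6 ft; q_5 = 0.68 × 2.68 × 1.6 = 2.916 ft³/s
w_6 = (15.3 − 11.8)/2 = 1.75 ft; q_6 = 0.69 × 2.27 × 1.75 = 2.741 ft³/s
Stations 1, 7 contribute zero (depth or velocity is 0).
Q = Σ qᵢ = 37.11 ft³/s

37.1 ft³/s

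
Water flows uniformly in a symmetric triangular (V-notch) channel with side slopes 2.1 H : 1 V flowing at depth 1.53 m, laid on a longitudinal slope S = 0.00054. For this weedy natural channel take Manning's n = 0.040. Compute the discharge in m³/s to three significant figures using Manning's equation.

A = z·y² = 2.1×1.53² = 4.916 m²
P = 2y√(1+z²) = 2×1.53×√(1+2.1²) = 7.117 m
R = A/P = 4.916/7.117 = 0.6907 m
Q = (1/n)·A·R^(2/3)·S^(1/2) = (1/0.040) × 4.916 × 0.6907^(2/3) × 0.00054^(1/2) = 2.231 m³/s

2.23 m³/s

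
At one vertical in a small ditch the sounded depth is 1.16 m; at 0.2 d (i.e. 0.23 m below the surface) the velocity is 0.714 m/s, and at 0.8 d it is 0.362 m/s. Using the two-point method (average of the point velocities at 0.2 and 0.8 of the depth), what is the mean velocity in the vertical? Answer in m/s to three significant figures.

v̄ = (0.714 + 0.362) / 2 = 0.5380 m/s

0.538 m/s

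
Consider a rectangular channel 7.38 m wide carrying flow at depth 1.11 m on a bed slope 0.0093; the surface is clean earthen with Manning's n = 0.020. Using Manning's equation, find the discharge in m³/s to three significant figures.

A = b·y = 7.38 × 1.11 = 8.192 m²
P = b + 2y = 7.38 + 2×1.11 = 9.600 m
R = A/P = 8.192/9.600 = 0.8533 m
Q = (1/n)·A·R^(2/3)·S^(1/2) = (1/0.020) × 8.192 × 0.8533^(2/3) × 0.0093^(1/2) = 35.54 m³/s

35.5 m³/s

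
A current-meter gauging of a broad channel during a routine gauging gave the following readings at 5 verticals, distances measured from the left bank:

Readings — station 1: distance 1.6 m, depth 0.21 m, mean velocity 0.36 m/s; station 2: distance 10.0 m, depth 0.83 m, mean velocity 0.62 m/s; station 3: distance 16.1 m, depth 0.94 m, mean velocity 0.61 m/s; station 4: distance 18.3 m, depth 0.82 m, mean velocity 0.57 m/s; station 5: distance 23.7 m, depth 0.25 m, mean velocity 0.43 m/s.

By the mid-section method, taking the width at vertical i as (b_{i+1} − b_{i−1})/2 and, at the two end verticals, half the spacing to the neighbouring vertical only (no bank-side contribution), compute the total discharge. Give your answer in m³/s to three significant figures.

8.49 m³/s

w_1 = (10.0 − 1.6)/2 = 4.2 m; q_1 = 0.36 × 0.21 × 4.2 = 0.3175 m³/s
w_2 = (16.1 − 1.6)/2 = 7.25 m; q_2 = 0.62 × 0.83 × 7.25 = 3.731 m³/s
w_3 = (18.3 − 10.0)/2 = 4.15 m; q_3 = 0.61 × 0.94 × 4.15 = 2.380 m³/s
w_4 = (23.7 − 16.1)/2 = 3.8 m; q_4 = 0.57 × 0.82 × 3.8 = 1.776 m³/s
w_5 = (23.7 − 18.3)/2 = 2.7 m; q_5 = 0.43 × 0.25 × 2.7 = 0.2903 m³/s
Q = Σ qᵢ = 8.494 m³/s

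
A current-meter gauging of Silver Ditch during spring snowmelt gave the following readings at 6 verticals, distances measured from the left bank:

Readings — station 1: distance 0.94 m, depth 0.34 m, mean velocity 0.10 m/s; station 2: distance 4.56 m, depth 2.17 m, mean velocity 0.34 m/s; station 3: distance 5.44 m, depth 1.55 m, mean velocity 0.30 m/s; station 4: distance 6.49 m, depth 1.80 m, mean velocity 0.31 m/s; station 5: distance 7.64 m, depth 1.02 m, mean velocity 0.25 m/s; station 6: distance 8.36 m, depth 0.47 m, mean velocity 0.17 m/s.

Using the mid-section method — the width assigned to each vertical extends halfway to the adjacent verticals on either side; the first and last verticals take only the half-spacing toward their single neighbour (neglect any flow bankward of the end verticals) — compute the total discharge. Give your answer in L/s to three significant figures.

w_1 = (4.56 − 0.94)/2 = 1.81 m; q_1 = 0.10 × 0.34 × 1.81 = 0.06154 m³/s
w_2 = (5.44 − 0.94)/2 = 2.25 m; q_2 = 0.34 × 2.17 × 2.25 = 1.660 m³/s
w_3 = (6.49 − 4.56)/2 = 0.965 m; q_3 = 0.30 × 1.55 × 0.965 = 0.4487 m³/s
w_4 = (7.64 − 5.44)/2 = 1.1 m; q_4 = 0.31 × 1.80 × 1.1 = 0.6138 m³/s
w_5 = (8.36 − 6.49)/2 = 0.935 m; q_5 = 0.25 × 1.02 × 0.935 = 0.2384 m³/s
w_6 = (8.36 − 7.64)/2 = 0.36 m; q_6 = 0.17 × 0.47 × 0.36 = 0.02876 m³/s
Q = Σ qᵢ = 3.051 m³/s
= 3.051 × 1000 = 3051 L/s

3050 L/s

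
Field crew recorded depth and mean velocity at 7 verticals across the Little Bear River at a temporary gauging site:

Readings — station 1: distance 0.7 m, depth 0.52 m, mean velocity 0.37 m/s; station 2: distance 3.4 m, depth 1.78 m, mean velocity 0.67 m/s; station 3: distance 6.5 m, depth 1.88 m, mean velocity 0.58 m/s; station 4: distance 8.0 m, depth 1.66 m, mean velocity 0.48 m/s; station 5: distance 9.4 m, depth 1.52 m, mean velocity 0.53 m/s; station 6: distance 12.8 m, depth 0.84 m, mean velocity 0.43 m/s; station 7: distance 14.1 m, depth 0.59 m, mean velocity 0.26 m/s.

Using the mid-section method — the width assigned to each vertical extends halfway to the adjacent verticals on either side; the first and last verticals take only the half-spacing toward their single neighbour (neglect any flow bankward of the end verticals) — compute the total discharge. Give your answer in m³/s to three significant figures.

w_1 = (3.4 − 0.7)/2 = 1.35 m; q_1 = 0.37 × 0.52 × 1.35 = 0.2597 m³/s
w_2 = (6.5 − 0.7)/2 = 2.9 m; q_2 = 0.67 × 1.78 × 2.9 = 3.459 m³/s
w_3 = (8.0 − 3.4)/2 = 2.3 m; q_3 = 0.58 × 1.88 × 2.3 = 2.508 m³/s
w_4 = (9.4 − 6.5)/2 = 1.45 m; q_4 = 0.48 × 1.66 × 1.45 = 1.155 m³/s
w_5 = (12.8 − 8.0)/2 = 2.4 m; q_5 = 0.53 × 1.52 × 2.4 = 1.933 m³/s
w_6 = (14.1 − 9.4)/2 = 2.35 m; q_6 = 0.43 × 0.84 × 2.35 = 0.8488 m³/s
w_7 = (14.1 − 12.8)/2 = 0.65 m; q_7 = 0.26 × 0.59 × 0.65 = 0.09971 m³/s
Q = Σ qᵢ = 10.26 m³/s

10.3 m³/s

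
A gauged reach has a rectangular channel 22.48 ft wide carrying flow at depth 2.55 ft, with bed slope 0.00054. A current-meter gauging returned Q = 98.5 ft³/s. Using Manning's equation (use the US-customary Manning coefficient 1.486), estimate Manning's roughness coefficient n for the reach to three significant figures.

A = b·y = 22.48 × 2.55 = 57.32 ft²
P = b + 2y = 22.48 + 2×2.55 = 27.58 ft
R = A/P = 57.32/27.58 = 2.078 ft
n = (1.486/Q)·A·R^(2/3)·S^(1/2) = (1.486/98.5) × 57.32 × 1.629 × 0.02324 = 0.03273

0.0327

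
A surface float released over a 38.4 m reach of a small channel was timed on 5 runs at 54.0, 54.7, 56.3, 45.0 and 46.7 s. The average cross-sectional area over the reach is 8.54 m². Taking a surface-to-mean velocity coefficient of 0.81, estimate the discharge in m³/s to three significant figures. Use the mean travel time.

t̄ = (54.0 + 54.7 + 56.3 + 45.0 + 46.7) / 5 = 51.34 s
v_surface = L / t̄ = 38.4 / 51.34 = 0.7480 m/s
v_mean = 0.81 × 0.7480 = 0.6058 m/s
Q = A × v_mean = 8.54 × 0.6058 = 5.174 m³/s

5.17 m³/s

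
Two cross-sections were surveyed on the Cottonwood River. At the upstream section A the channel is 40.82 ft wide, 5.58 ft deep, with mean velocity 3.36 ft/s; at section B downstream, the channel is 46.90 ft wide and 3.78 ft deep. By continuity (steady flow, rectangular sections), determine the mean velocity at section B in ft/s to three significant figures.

Q = A₁V₁ = (40.82×5.58) × 3.36 = 765.3 ft³/s
A₂ = 46.90 × 3.78 = 177.3 ft²
V₂ = Q/A₂ = 765.3/177.3 = 4.317 ft/s

4.32 ft/s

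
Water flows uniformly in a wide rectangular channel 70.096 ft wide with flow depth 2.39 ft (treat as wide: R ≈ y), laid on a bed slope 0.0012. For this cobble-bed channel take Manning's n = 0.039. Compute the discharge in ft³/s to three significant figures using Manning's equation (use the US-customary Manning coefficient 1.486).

A = b·y = 70.096 × 2.39 = 167.5 ft²
Wide channel: R ≈ y = 2.39 ft
Q = (1.486/n)·A·R^(2/3)·S^(1/2) = (1.486/0.039) × 167.5 × 2.390^(2/3) × 0.0012^(1/2) = 395.3 ft³/s

395 ft³/s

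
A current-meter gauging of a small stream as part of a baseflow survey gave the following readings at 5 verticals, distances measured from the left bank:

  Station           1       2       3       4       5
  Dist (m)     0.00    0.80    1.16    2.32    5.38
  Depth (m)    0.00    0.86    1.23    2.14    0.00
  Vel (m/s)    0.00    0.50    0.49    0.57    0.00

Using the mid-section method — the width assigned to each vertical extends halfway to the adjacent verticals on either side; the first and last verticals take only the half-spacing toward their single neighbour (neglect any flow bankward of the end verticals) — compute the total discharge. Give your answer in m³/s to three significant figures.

w_2 = (1.16 − 0.00)/2 = 0.58 m; q_2 = 0.50 × 0.86 × 0.58 = 0.2494 m³/s
w_3 = (2.32 − 0.80)/2 = 0.76 m; q_3 = 0.49 × 1.23 × 0.76 = 0.4581 m³/s
w_4 = (5.38 − 1.16)/2 = 2.11 m; q_4 = 0.57 × 2.14 × 2.11 = 2.574 m³/s
Stations 1, 5 contribute zero (depth or velocity is 0).
Q = Σ qᵢ = 3.281 m³/s

3.28 m³/s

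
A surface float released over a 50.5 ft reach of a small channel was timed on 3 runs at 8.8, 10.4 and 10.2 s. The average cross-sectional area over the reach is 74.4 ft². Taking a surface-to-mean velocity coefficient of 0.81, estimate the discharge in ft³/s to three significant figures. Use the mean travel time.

t̄ = (8.8 + 10.4 + 10.2) / 3 = 9.8 s
v_surface = L / t̄ = 50.5 / 9.8 = 5.153 ft/s
v_mean = 0.81 × 5.153 = 4.174 ft/s
Q = A × v_mean = 74.4 × 4.174 = 310.5 ft³/s

311 ft³/s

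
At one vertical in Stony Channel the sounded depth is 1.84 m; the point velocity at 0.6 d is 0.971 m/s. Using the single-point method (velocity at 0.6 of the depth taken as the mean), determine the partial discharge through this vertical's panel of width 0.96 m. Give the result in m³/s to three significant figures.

v̄ = v₀.₆ = 0.971 m/s
q = v̄ × d × w = 0.9710 × 1.84 × 0.96 = 1.715 m³/s

1.72 m³/s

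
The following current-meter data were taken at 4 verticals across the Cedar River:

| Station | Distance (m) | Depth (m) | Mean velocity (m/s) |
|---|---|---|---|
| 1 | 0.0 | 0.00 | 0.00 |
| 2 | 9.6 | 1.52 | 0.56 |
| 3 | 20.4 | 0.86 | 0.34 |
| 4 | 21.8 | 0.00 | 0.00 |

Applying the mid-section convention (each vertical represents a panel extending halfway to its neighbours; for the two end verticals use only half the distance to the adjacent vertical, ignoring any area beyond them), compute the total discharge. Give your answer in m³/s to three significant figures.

10.5 m³/s

w_2 = (20.4 − 0.0)/2 = 10.2 m; q_2 = 0.56 × 1.52 × 10.2 = 8.682 m³/s
w_3 = (21.8 − 9.6)/2 = 6.1 m; q_3 = 0.34 × 0.86 × 6.1 = 1.784 m³/s
Stations 1, 4 contribute zero (depth or velocity is 0).
Q = Σ qᵢ = 10.47 m³/s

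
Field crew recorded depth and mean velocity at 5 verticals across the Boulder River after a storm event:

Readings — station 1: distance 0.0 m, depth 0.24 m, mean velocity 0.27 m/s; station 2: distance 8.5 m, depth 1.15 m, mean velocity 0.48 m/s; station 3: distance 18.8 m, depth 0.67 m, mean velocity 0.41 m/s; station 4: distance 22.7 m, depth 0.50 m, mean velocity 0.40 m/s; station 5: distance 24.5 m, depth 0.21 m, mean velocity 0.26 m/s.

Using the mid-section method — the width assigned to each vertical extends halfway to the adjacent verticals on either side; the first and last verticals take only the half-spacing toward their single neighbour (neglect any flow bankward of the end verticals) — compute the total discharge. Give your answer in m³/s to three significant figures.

8.03 m³/s

w_1 = (8.5 − 0.0)/2 = 4.25 m; q_1 = 0.27 × 0.24 × 4.25 = 0.2754 m³/s
w_2 = (18.8 − 0.0)/2 = 9.4 m; q_2 = 0.48 × 1.15 × 9.4 = 5.189 m³/s
w_3 = (22.7 − 8.5)/2 = 7.1 m; q_3 = 0.41 × 0.67 × 7.1 = 1.950 m³/s
w_4 = (24.5 − 18.8)/2 = 2.85 m; q_4 = 0.40 × 0.50 × 2.85 = 0.5700 m³/s
w_5 = (24.5 − 22.7)/2 = 0.9 m; q_5 = 0.26 × 0.21 × 0.9 = 0.04914 m³/s
Q = Σ qᵢ = 8.034 m³/s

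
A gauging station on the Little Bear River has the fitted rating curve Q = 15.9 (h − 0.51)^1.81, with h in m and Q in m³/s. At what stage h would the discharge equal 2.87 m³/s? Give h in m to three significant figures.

0.898 m

h − h₀ = (Q/C)^(1/b) = (2.87/15.9)^(1/1.81) = 0.3883 m
h = 0.51 + 0.3883 = 0.8983 m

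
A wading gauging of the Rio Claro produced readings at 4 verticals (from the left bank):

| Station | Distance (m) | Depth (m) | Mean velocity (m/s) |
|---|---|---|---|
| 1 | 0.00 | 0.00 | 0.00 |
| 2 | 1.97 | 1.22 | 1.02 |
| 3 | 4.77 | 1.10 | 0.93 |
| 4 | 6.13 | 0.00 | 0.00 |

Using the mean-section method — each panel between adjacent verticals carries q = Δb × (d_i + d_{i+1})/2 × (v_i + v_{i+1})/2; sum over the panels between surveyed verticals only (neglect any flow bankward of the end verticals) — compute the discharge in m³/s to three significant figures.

4.13 m³/s

Panel 1-2: Δb = 1.97 m, d̄ = (0.00+1.22)/2 = 0.61, v̄ = (0.00+1.02)/2 = 0.51 → q = 1.97×0.61×0.51 = 0.6129 m³/s
Panel 2-3: Δb = 2.8 m, d̄ = (1.22+1.10)/2 = 1.16, v̄ = (1.02+0.93)/2 = 0.975 → q = 2.8×1.16×0.975 = 3.167 m³/s
Panel 3-4: Δb = 1.36 m, d̄ = (1.10+0.00)/2 = 0.55, v̄ = (0.93+0.00)/2 = 0.465 → q = 1.36×0.55×0.465 = 0.3478 m³/s
Q = Σ q = 4.127 m³/s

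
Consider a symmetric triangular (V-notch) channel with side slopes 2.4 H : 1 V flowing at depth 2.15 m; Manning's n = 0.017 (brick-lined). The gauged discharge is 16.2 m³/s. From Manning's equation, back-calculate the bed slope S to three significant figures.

0.000623

A = z·y² = 2.4×2.15² = 11.09 m²
P = 2y√(1+z²) = 2×2.15×√(1+2.4²) = 11.18 m
R = A/P = 11.09/11.18 = 0.9923 m
S = (Q·n / (1·A·R^(2/3)))² = (16.2×0.017 / (1×11.09×0.9949))² = 0.0006226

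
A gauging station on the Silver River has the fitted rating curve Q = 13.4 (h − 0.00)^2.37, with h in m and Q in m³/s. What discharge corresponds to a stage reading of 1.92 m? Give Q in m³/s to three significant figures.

62.9 m³/s

Q = 13.4 × (1.92 − 0.00)^2.37 = 13.4 × 1.92^2.37 = 62.88 m³/s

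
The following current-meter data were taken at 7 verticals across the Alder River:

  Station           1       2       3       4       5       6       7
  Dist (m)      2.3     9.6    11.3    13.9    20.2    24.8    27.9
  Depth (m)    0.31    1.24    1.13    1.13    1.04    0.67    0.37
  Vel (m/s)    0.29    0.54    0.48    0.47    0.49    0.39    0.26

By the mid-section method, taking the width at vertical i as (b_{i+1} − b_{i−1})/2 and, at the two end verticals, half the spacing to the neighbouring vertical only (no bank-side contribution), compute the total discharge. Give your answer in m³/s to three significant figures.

10.8 m³/s

w_1 = (9.6 − 2.3)/2 = 3.65 m; q_1 = 0.29 × 0.31 × 3.65 = 0.3281 m³/s
w_2 = (11.3 − 2.3)/2 = 4.5 m; q_2 = 0.54 × 1.24 × 4.5 = 3.013 m³/s
w_3 = (13.9 − 9.6)/2 = 2.15 m; q_3 = 0.48 × 1.13 × 2.15 = 1.166 m³/s
w_4 = (20.2 − 11.3)/2 = 4.45 m; q_4 = 0.47 × 1.13 × 4.45 = 2.363 m³/s
w_5 = (24.8 − 13.9)/2 = 5.45 m; q_5 = 0.49 × 1.04 × 5.45 = 2.777 m³/s
w_6 = (27.9 − 20.2)/2 = 3.85 m; q_6 = 0.39 × 0.67 × 3.85 = 1.006 m³/s
w_7 = (27.9 − 24.8)/2 = 1.55 m; q_7 = 0.26 × 0.37 × 1.55 = 0.1491 m³/s
Q = Σ qᵢ = 10.80 m³/s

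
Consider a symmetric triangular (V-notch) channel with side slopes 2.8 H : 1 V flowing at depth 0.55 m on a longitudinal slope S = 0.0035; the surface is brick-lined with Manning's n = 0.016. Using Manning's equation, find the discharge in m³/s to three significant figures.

1.27 m³/s

A = z·y² = 2.8×0.55² = 0.8470 m²
P = 2y√(1+z²) = 2×0.55×√(1+2.8²) = 3.271 m
R = A/P = 0.8470/3.271 = 0.2590 m
Q = (1/n)·A·R^(2/3)·S^(1/2) = (1/0.016) × 0.8470 × 0.2590^(2/3) × 0.0035^(1/2) = 1.272 m³/s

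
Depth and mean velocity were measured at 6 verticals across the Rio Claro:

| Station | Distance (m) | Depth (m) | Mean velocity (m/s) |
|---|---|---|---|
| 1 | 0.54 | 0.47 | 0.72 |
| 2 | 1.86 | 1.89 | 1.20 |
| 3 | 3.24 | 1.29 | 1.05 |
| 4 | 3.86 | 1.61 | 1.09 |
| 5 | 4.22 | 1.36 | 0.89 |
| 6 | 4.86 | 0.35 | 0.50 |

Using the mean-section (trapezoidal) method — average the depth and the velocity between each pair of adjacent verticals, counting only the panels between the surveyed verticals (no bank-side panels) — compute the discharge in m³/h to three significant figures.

21000 m³/h

Panel 1-2: Δb = 1.32 m, d̄ = (0.47+1.89)/2 = 1.18, v̄ = (0.72+1.20)/2 = 0.96 → q = 1.32×1.18×0.96 = 1.495 m³/s
Panel 2-3: Δb = 1.38 m, d̄ = (1.89+1.29)/2 = 1.59, v̄ = (1.20+1.05)/2 = 1.125 → q = 1.38×1.59×1.125 = 2.468 m³/s
Panel 3-4: Δb = 0.62 m, d̄ = (1.29+1.61)/2 = 1.45, v̄ = (1.05+1.09)/2 = 1.07 → q = 0.62×1.45×1.07 = 0.9619 m³/s
Panel 4-5: Δb = 0.36 m, d̄ = (1.61+1.36)/2 = 1.485, v̄ = (1.09+0.89)/2 = 0.99 → q = 0.36×1.485×0.99 = 0.5293 m³/s
Panel 5-6: Δb = 0.64 m, d̄ = (1.36+0.35)/2 = 0.855, v̄ = (0.89+0.50)/2 = 0.695 → q = 0.64×0.855×0.695 = 0.3803 m³/s
Q = Σ q = 5.835 m³/s
= 5.835 × 3600 = 21010 m³/h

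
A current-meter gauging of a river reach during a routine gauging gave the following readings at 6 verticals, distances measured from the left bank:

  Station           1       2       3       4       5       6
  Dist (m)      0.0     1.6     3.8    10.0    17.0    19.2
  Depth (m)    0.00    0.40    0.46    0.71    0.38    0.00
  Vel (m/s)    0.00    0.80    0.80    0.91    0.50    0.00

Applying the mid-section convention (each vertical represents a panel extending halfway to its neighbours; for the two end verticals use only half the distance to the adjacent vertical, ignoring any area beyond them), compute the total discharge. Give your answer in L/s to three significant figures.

7290 L/s

w_2 = (3.8 − 0.0)/2 = 1.9 m; q_2 = 0.80 × 0.40 × 1.9 = 0.6080 m³/s
w_3 = (10.0 − 1.6)/2 = 4.2 m; q_3 = 0.80 × 0.46 × 4.2 = 1.546 m³/s
w_4 = (17.0 − 3.8)/2 = 6.6 m; q_4 = 0.91 × 0.71 × 6.6 = 4.264 m³/s
w_5 = (19.2 − 10.0)/2 = 4.6 m; q_5 = 0.50 × 0.38 × 4.6 = 0.8740 m³/s
Stations 1, 6 contribute zero (depth or velocity is 0).
Q = Σ qᵢ = 7.292 m³/s
= 7.292 × 1000 = 7292 L/s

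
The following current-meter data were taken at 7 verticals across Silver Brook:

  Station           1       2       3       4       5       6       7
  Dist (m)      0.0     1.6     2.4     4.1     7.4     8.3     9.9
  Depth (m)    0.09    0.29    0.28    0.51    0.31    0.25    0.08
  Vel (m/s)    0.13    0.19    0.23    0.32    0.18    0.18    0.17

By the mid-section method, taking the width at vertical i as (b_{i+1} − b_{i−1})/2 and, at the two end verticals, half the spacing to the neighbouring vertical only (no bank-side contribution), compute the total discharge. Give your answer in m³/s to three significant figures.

w_1 = (1.6 − 0.0)/2 = 0.8 m; q_1 = 0.13 × 0.09 × 0.8 = 0.009360 m³/s
w_2 = (2.4 − 0.0)/2 = 1.2 m; q_2 = 0.19 × 0.29 × 1.2 = 0.06612 m³/s
w_3 = (4.1 − 1.6)/2 = 1.25 m; q_3 = 0.23 × 0.28 × 1.25 = 0.08050 m³/s
w_4 = (7.4 − 2.4)/2 = 2.5 m; q_4 = 0.32 × 0.51 × 2.5 = 0.4080 m³/s
w_5 = (8.3 − 4.1)/2 = 2.1 m; q_5 = 0.18 × 0.31 × 2.1 = 0.1172 m³/s
w_6 = (9.9 − 7.4)/2 = 1.25 m; q_6 = 0.18 × 0.25 × 1.25 = 0.05625 m³/s
w_7 = (9.9 − 8.3)/2 = 0.8 m; q_7 = 0.17 × 0.08 × 0.8 = 0.01088 m³/s
Q = Σ qᵢ = 0.7483 m³/s

0.748 m³/s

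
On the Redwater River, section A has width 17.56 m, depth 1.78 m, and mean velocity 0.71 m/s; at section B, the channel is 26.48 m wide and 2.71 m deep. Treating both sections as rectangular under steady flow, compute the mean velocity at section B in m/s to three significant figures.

0.309 m/s

Q = A₁V₁ = (17.56×1.78) × 0.71 = 22.19 m³/s
A₂ = 26.48 × 2.71 = 71.76 m²
V₂ = Q/A₂ = 22.19/71.76 = 0.3093 m/s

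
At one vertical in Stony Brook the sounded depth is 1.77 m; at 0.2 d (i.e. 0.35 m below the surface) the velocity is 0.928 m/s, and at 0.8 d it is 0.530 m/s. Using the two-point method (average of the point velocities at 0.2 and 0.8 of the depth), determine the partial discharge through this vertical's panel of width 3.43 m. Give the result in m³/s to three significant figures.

4.43 m³/s

v̄ = (0.928 + 0.530) / 2 = 0.7290 m/s
q = v̄ × d × w = 0.7290 × 1.77 × 3.43 = 4.426 m³/s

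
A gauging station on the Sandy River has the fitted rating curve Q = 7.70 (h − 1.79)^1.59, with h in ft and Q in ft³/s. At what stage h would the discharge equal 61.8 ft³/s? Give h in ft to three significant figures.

h − h₀ = (Q/C)^(1/b) = (61.8/7.70)^(1/1.59) = 3.706 ft
h = 1.79 + 3.706 = 5.496 ft

5.50 ft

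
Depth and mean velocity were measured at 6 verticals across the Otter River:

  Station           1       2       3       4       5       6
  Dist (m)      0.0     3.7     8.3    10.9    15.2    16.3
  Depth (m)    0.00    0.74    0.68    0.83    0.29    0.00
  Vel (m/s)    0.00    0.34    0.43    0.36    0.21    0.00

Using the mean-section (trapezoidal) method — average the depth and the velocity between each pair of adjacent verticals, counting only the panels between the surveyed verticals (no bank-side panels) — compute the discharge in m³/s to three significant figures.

2.97 m³/s

Panel 1-2: Δb = 3.7 m, d̄ = (0.00+0.74)/2 = 0.37, v̄ = (0.00+0.34)/2 = 0.17 → q = 3.7×0.37×0.17 = 0.2327 m³/s
Panel 2-3: Δb = 4.6 m, d̄ = (0.74+0.68)/2 = 0.71, v̄ = (0.34+0.43)/2 = 0.385 → q = 4.6×0.71×0.385 = 1.257 m³/s
Panel 3-4: Δb = 2.6 m, d̄ = (0.68+0.83)/2 = 0.755, v̄ = (0.43+0.36)/2 = 0.395 → q = 2.6×0.755×0.395 = 0.7754 m³/s
Panel 4-5: Δb = 4.3 m, d̄ = (0.83+0.29)/2 = 0.56, v̄ = (0.36+0.21)/2 = 0.285 → q = 4.3×0.56×0.285 = 0.6863 m³/s
Panel 5-6: Δb = 1.1 m, d̄ = (0.29+0.00)/2 = 0.145, v̄ = (0.21+0.00)/2 = 0.105 → q = 1.1×0.145×0.105 = 0.01675 m³/s
Q = Σ q = 2.969 m³/s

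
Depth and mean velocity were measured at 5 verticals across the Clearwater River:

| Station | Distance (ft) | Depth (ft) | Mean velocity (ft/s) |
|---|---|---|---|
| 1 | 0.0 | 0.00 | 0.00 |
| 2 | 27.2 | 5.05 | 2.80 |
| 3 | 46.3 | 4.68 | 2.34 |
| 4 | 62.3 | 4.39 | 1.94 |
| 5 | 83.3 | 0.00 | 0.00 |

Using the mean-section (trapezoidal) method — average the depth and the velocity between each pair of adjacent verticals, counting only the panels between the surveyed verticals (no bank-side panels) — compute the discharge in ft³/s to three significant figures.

535 ft³/s

Panel 1-2: Δb = 27.2 ft, d̄ = (0.00+5.05)/2 = 2.525, v̄ = (0.00+2.80)/2 = 1.4 → q = 27.2×2.525×1.4 = 96.15 ft³/s
Panel 2-3: Δb = 19.1 ft, d̄ = (5.05+4.68)/2 = 4.865, v̄ = (2.80+2.34)/2 = 2.57 → q = 19.1×4.865×2.57 = 238.8 ft³/s
Panel 3-4: Δb = 16 ft, d̄ = (4.68+4.39)/2 = 4.535, v̄ = (2.34+1.94)/2 = 2.14 → q = 16×4.535×2.14 = 155.3 ft³/s
Panel 4-5: Δb = 21 ft, d̄ = (4.39+0.00)/2 = 2.195, v̄ = (1.94+0.00)/2 = 0.97 → q = 21×2.195×0.97 = 44.71 ft³/s
Q = Σ q = 535.0 ft³/s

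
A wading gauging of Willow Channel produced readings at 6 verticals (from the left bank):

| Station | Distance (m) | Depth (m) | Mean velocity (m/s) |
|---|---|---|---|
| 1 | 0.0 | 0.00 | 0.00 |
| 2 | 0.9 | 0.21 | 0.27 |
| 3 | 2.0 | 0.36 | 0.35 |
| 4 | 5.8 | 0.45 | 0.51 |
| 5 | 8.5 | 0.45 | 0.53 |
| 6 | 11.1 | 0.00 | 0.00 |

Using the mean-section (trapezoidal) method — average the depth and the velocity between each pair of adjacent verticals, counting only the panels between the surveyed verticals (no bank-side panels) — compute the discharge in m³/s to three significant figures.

1.56 m³/s

Panel 1-2: Δb = 0.9 m, d̄ = (0.00+0.21)/2 = 0.105, v̄ = (0.00+0.27)/2 = 0.135 → q = 0.9×0.105×0.135 = 0.01276 m³/s
Panel 2-3: Δb = 1.1 m, d̄ = (0.21+0.36)/2 = 0.285, v̄ = (0.27+0.35)/2 = 0.31 → q = 1.1×0.285×0.31 = 0.09719 m³/s
Panel 3-4: Δb = 3.8 m, d̄ = (0.36+0.45)/2 = 0.405, v̄ = (0.35+0.51)/2 = 0.43 → q = 3.8×0.405×0.43 = 0.6618 m³/s
Panel 4-5: Δb = 2.7 m, d̄ = (0.45+0.45)/2 = 0.45, v̄ = (0.51+0.53)/2 = 0.52 → q = 2.7×0.45×0.52 = 0.6318 m³/s
Panel 5-6: Δb = 2.6 m, d̄ = (0.45+0.00)/2 = 0.225, v̄ = (0.53+0.00)/2 = 0.265 → q = 2.6×0.225×0.265 = 0.1550 m³/s
Q = Σ q = 1.559 m³/s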